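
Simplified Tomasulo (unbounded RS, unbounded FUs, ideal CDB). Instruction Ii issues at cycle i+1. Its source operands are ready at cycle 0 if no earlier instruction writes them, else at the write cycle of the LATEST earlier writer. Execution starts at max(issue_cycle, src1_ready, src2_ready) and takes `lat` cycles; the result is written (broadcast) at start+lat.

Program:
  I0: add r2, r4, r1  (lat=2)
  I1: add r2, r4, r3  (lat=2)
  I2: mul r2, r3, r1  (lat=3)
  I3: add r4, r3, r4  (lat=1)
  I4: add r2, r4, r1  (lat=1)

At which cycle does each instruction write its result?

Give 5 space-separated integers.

I0 add r2: issue@1 deps=(None,None) exec_start@1 write@3
I1 add r2: issue@2 deps=(None,None) exec_start@2 write@4
I2 mul r2: issue@3 deps=(None,None) exec_start@3 write@6
I3 add r4: issue@4 deps=(None,None) exec_start@4 write@5
I4 add r2: issue@5 deps=(3,None) exec_start@5 write@6

Answer: 3 4 6 5 6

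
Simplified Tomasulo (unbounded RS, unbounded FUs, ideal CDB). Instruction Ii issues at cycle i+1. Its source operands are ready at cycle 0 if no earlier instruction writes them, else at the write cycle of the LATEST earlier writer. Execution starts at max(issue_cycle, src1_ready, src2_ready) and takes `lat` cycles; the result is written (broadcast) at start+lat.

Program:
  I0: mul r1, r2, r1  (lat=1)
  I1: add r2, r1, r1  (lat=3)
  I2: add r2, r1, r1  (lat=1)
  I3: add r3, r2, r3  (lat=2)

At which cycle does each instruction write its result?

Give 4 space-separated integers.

Answer: 2 5 4 6

Derivation:
I0 mul r1: issue@1 deps=(None,None) exec_start@1 write@2
I1 add r2: issue@2 deps=(0,0) exec_start@2 write@5
I2 add r2: issue@3 deps=(0,0) exec_start@3 write@4
I3 add r3: issue@4 deps=(2,None) exec_start@4 write@6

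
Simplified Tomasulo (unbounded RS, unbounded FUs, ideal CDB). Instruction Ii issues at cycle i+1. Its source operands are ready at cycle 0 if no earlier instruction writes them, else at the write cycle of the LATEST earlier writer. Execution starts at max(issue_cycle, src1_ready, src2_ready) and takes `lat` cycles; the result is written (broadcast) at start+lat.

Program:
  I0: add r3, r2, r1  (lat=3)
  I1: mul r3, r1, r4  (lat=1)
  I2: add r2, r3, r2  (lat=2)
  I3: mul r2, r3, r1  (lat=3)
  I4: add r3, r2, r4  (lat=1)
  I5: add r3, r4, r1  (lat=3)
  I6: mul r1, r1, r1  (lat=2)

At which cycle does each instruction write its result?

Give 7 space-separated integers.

I0 add r3: issue@1 deps=(None,None) exec_start@1 write@4
I1 mul r3: issue@2 deps=(None,None) exec_start@2 write@3
I2 add r2: issue@3 deps=(1,None) exec_start@3 write@5
I3 mul r2: issue@4 deps=(1,None) exec_start@4 write@7
I4 add r3: issue@5 deps=(3,None) exec_start@7 write@8
I5 add r3: issue@6 deps=(None,None) exec_start@6 write@9
I6 mul r1: issue@7 deps=(None,None) exec_start@7 write@9

Answer: 4 3 5 7 8 9 9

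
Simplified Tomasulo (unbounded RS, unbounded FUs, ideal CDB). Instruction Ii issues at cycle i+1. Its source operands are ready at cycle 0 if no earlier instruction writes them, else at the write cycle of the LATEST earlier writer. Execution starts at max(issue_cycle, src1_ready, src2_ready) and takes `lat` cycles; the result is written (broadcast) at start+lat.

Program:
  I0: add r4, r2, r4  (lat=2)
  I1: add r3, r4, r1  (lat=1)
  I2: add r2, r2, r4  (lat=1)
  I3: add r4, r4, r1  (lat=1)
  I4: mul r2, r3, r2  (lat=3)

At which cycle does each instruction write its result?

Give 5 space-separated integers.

I0 add r4: issue@1 deps=(None,None) exec_start@1 write@3
I1 add r3: issue@2 deps=(0,None) exec_start@3 write@4
I2 add r2: issue@3 deps=(None,0) exec_start@3 write@4
I3 add r4: issue@4 deps=(0,None) exec_start@4 write@5
I4 mul r2: issue@5 deps=(1,2) exec_start@5 write@8

Answer: 3 4 4 5 8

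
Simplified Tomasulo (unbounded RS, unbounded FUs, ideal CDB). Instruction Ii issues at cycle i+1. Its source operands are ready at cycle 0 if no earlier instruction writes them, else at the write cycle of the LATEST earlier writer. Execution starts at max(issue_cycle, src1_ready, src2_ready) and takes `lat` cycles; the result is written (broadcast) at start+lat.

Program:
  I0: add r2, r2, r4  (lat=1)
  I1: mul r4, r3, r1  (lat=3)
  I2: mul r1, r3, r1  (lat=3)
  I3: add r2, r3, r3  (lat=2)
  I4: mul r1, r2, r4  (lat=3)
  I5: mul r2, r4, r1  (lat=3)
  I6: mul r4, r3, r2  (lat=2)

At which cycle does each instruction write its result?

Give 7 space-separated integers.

Answer: 2 5 6 6 9 12 14

Derivation:
I0 add r2: issue@1 deps=(None,None) exec_start@1 write@2
I1 mul r4: issue@2 deps=(None,None) exec_start@2 write@5
I2 mul r1: issue@3 deps=(None,None) exec_start@3 write@6
I3 add r2: issue@4 deps=(None,None) exec_start@4 write@6
I4 mul r1: issue@5 deps=(3,1) exec_start@6 write@9
I5 mul r2: issue@6 deps=(1,4) exec_start@9 write@12
I6 mul r4: issue@7 deps=(None,5) exec_start@12 write@14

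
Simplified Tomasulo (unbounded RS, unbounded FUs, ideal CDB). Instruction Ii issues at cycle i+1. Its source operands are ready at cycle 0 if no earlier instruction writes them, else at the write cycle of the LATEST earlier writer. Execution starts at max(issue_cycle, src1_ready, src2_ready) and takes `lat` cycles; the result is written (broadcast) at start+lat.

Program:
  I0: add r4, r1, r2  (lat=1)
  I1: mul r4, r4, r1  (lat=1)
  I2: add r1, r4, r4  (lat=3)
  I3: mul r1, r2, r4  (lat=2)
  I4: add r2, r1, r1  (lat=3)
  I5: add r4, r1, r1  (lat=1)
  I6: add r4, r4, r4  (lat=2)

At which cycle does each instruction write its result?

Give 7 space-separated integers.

Answer: 2 3 6 6 9 7 9

Derivation:
I0 add r4: issue@1 deps=(None,None) exec_start@1 write@2
I1 mul r4: issue@2 deps=(0,None) exec_start@2 write@3
I2 add r1: issue@3 deps=(1,1) exec_start@3 write@6
I3 mul r1: issue@4 deps=(None,1) exec_start@4 write@6
I4 add r2: issue@5 deps=(3,3) exec_start@6 write@9
I5 add r4: issue@6 deps=(3,3) exec_start@6 write@7
I6 add r4: issue@7 deps=(5,5) exec_start@7 write@9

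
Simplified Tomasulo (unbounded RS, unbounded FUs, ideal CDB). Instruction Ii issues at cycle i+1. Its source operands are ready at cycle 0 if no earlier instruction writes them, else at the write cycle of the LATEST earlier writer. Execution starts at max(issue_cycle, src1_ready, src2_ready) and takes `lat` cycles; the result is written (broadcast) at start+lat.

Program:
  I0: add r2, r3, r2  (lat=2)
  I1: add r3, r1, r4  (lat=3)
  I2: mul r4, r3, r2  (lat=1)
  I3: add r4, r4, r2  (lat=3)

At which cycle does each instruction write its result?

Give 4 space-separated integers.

I0 add r2: issue@1 deps=(None,None) exec_start@1 write@3
I1 add r3: issue@2 deps=(None,None) exec_start@2 write@5
I2 mul r4: issue@3 deps=(1,0) exec_start@5 write@6
I3 add r4: issue@4 deps=(2,0) exec_start@6 write@9

Answer: 3 5 6 9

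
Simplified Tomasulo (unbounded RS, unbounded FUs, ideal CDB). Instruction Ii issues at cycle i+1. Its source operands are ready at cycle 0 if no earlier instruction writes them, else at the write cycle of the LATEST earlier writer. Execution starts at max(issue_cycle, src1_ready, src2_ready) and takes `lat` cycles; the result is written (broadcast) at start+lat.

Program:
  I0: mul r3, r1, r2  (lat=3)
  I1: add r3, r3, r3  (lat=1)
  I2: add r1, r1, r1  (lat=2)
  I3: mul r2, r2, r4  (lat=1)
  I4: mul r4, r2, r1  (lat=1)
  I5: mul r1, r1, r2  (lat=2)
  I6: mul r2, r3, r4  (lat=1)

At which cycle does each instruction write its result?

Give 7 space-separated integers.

I0 mul r3: issue@1 deps=(None,None) exec_start@1 write@4
I1 add r3: issue@2 deps=(0,0) exec_start@4 write@5
I2 add r1: issue@3 deps=(None,None) exec_start@3 write@5
I3 mul r2: issue@4 deps=(None,None) exec_start@4 write@5
I4 mul r4: issue@5 deps=(3,2) exec_start@5 write@6
I5 mul r1: issue@6 deps=(2,3) exec_start@6 write@8
I6 mul r2: issue@7 deps=(1,4) exec_start@7 write@8

Answer: 4 5 5 5 6 8 8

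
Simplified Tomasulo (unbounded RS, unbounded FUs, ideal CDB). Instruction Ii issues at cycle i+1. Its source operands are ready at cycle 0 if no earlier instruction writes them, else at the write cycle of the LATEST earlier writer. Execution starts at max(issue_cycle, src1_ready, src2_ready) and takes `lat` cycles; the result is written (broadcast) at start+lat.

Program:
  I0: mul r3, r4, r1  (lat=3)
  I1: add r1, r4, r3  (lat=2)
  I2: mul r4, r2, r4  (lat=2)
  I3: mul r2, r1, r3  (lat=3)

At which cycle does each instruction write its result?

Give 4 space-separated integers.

Answer: 4 6 5 9

Derivation:
I0 mul r3: issue@1 deps=(None,None) exec_start@1 write@4
I1 add r1: issue@2 deps=(None,0) exec_start@4 write@6
I2 mul r4: issue@3 deps=(None,None) exec_start@3 write@5
I3 mul r2: issue@4 deps=(1,0) exec_start@6 write@9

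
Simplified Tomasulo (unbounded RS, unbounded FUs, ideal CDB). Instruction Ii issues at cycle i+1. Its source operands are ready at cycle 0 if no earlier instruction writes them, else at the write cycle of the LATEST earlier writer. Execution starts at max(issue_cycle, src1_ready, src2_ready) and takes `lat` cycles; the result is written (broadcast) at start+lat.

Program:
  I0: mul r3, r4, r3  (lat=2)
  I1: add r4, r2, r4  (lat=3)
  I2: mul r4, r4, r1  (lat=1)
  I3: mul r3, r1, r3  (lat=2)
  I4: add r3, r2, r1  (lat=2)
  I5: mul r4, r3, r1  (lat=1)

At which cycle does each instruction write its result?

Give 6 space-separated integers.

I0 mul r3: issue@1 deps=(None,None) exec_start@1 write@3
I1 add r4: issue@2 deps=(None,None) exec_start@2 write@5
I2 mul r4: issue@3 deps=(1,None) exec_start@5 write@6
I3 mul r3: issue@4 deps=(None,0) exec_start@4 write@6
I4 add r3: issue@5 deps=(None,None) exec_start@5 write@7
I5 mul r4: issue@6 deps=(4,None) exec_start@7 write@8

Answer: 3 5 6 6 7 8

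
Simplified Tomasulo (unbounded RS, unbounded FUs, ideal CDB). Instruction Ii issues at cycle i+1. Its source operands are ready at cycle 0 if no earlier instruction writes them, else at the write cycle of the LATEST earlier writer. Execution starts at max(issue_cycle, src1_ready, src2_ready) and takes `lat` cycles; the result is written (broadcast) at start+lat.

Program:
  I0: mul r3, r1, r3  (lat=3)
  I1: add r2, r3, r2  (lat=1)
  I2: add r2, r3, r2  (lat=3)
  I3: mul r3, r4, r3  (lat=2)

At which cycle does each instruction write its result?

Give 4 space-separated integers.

I0 mul r3: issue@1 deps=(None,None) exec_start@1 write@4
I1 add r2: issue@2 deps=(0,None) exec_start@4 write@5
I2 add r2: issue@3 deps=(0,1) exec_start@5 write@8
I3 mul r3: issue@4 deps=(None,0) exec_start@4 write@6

Answer: 4 5 8 6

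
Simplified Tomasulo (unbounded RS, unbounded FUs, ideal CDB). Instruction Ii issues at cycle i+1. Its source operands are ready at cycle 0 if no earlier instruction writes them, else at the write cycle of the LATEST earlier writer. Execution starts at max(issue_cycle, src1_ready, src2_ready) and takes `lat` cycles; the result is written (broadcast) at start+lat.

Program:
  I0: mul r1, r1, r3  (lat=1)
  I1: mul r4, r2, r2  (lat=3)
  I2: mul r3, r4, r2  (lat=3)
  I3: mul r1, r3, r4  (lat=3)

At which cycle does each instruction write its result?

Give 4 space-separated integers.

Answer: 2 5 8 11

Derivation:
I0 mul r1: issue@1 deps=(None,None) exec_start@1 write@2
I1 mul r4: issue@2 deps=(None,None) exec_start@2 write@5
I2 mul r3: issue@3 deps=(1,None) exec_start@5 write@8
I3 mul r1: issue@4 deps=(2,1) exec_start@8 write@11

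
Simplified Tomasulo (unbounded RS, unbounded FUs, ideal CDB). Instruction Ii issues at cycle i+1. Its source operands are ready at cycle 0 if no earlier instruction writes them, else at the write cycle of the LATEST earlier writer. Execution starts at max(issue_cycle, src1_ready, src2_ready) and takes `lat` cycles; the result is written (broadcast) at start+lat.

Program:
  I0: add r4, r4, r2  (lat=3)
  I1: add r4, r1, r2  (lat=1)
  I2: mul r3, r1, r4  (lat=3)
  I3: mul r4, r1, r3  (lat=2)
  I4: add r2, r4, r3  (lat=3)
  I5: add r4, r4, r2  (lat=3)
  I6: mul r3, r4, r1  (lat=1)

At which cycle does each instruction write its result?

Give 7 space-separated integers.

Answer: 4 3 6 8 11 14 15

Derivation:
I0 add r4: issue@1 deps=(None,None) exec_start@1 write@4
I1 add r4: issue@2 deps=(None,None) exec_start@2 write@3
I2 mul r3: issue@3 deps=(None,1) exec_start@3 write@6
I3 mul r4: issue@4 deps=(None,2) exec_start@6 write@8
I4 add r2: issue@5 deps=(3,2) exec_start@8 write@11
I5 add r4: issue@6 deps=(3,4) exec_start@11 write@14
I6 mul r3: issue@7 deps=(5,None) exec_start@14 write@15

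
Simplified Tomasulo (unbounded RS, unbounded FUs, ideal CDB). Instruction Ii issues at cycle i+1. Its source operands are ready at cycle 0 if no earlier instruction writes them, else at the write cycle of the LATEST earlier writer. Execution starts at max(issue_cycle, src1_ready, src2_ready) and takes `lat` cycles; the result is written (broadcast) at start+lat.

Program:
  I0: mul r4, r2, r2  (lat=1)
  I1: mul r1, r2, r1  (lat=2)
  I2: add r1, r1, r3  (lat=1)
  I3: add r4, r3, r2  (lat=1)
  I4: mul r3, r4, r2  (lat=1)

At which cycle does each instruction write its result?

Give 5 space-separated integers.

Answer: 2 4 5 5 6

Derivation:
I0 mul r4: issue@1 deps=(None,None) exec_start@1 write@2
I1 mul r1: issue@2 deps=(None,None) exec_start@2 write@4
I2 add r1: issue@3 deps=(1,None) exec_start@4 write@5
I3 add r4: issue@4 deps=(None,None) exec_start@4 write@5
I4 mul r3: issue@5 deps=(3,None) exec_start@5 write@6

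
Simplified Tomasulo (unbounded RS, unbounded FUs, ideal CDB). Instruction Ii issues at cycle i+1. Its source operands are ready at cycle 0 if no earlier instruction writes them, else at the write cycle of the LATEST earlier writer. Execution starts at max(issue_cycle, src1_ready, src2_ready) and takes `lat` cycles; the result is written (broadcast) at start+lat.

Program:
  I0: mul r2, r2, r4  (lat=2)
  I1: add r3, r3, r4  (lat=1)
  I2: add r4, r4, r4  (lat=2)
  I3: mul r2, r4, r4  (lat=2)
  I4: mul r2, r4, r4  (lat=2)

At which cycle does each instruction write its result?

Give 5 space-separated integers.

I0 mul r2: issue@1 deps=(None,None) exec_start@1 write@3
I1 add r3: issue@2 deps=(None,None) exec_start@2 write@3
I2 add r4: issue@3 deps=(None,None) exec_start@3 write@5
I3 mul r2: issue@4 deps=(2,2) exec_start@5 write@7
I4 mul r2: issue@5 deps=(2,2) exec_start@5 write@7

Answer: 3 3 5 7 7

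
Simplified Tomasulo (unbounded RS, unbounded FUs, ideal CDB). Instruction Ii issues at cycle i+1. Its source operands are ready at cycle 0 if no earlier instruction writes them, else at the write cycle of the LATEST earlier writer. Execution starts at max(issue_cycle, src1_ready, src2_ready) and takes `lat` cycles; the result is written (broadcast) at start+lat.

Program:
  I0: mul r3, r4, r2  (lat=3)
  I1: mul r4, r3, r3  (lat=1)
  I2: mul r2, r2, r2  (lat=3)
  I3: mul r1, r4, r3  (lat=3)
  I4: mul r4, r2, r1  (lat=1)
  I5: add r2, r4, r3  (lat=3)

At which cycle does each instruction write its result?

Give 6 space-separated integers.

Answer: 4 5 6 8 9 12

Derivation:
I0 mul r3: issue@1 deps=(None,None) exec_start@1 write@4
I1 mul r4: issue@2 deps=(0,0) exec_start@4 write@5
I2 mul r2: issue@3 deps=(None,None) exec_start@3 write@6
I3 mul r1: issue@4 deps=(1,0) exec_start@5 write@8
I4 mul r4: issue@5 deps=(2,3) exec_start@8 write@9
I5 add r2: issue@6 deps=(4,0) exec_start@9 write@12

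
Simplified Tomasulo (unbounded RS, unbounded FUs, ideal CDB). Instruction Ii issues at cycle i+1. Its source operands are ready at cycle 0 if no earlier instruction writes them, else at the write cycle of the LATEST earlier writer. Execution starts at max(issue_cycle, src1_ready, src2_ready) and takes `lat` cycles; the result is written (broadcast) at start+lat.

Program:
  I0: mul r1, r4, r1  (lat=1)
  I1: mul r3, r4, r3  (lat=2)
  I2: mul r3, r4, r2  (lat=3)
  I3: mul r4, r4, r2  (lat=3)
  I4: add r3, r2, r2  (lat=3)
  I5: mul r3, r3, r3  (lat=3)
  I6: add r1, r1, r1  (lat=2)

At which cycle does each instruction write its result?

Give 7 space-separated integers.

Answer: 2 4 6 7 8 11 9

Derivation:
I0 mul r1: issue@1 deps=(None,None) exec_start@1 write@2
I1 mul r3: issue@2 deps=(None,None) exec_start@2 write@4
I2 mul r3: issue@3 deps=(None,None) exec_start@3 write@6
I3 mul r4: issue@4 deps=(None,None) exec_start@4 write@7
I4 add r3: issue@5 deps=(None,None) exec_start@5 write@8
I5 mul r3: issue@6 deps=(4,4) exec_start@8 write@11
I6 add r1: issue@7 deps=(0,0) exec_start@7 write@9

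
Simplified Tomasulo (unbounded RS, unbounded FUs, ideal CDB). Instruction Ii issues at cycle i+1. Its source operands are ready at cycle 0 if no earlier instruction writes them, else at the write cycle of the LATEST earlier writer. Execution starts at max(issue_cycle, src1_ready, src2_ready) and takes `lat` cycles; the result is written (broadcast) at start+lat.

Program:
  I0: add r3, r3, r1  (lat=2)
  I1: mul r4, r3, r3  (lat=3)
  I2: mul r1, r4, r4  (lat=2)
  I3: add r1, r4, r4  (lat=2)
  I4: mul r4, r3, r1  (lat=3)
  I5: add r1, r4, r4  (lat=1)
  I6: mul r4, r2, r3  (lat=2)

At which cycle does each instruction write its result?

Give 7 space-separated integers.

I0 add r3: issue@1 deps=(None,None) exec_start@1 write@3
I1 mul r4: issue@2 deps=(0,0) exec_start@3 write@6
I2 mul r1: issue@3 deps=(1,1) exec_start@6 write@8
I3 add r1: issue@4 deps=(1,1) exec_start@6 write@8
I4 mul r4: issue@5 deps=(0,3) exec_start@8 write@11
I5 add r1: issue@6 deps=(4,4) exec_start@11 write@12
I6 mul r4: issue@7 deps=(None,0) exec_start@7 write@9

Answer: 3 6 8 8 11 12 9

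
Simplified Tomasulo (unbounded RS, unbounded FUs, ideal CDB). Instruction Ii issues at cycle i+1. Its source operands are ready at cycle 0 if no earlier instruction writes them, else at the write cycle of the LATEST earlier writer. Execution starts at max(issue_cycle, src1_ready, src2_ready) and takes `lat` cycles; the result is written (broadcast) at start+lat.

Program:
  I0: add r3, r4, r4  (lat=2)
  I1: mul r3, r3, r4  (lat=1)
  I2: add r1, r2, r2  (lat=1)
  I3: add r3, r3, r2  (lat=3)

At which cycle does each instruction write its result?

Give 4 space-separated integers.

I0 add r3: issue@1 deps=(None,None) exec_start@1 write@3
I1 mul r3: issue@2 deps=(0,None) exec_start@3 write@4
I2 add r1: issue@3 deps=(None,None) exec_start@3 write@4
I3 add r3: issue@4 deps=(1,None) exec_start@4 write@7

Answer: 3 4 4 7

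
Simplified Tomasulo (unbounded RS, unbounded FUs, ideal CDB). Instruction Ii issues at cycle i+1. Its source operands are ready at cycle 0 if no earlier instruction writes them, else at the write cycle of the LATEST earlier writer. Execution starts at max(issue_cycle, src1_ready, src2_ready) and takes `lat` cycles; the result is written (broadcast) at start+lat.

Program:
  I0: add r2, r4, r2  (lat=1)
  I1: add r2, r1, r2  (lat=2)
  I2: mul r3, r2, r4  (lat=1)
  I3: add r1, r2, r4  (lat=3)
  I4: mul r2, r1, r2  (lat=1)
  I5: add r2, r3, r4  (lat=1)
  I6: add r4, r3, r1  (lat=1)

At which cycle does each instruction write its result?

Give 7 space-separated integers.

I0 add r2: issue@1 deps=(None,None) exec_start@1 write@2
I1 add r2: issue@2 deps=(None,0) exec_start@2 write@4
I2 mul r3: issue@3 deps=(1,None) exec_start@4 write@5
I3 add r1: issue@4 deps=(1,None) exec_start@4 write@7
I4 mul r2: issue@5 deps=(3,1) exec_start@7 write@8
I5 add r2: issue@6 deps=(2,None) exec_start@6 write@7
I6 add r4: issue@7 deps=(2,3) exec_start@7 write@8

Answer: 2 4 5 7 8 7 8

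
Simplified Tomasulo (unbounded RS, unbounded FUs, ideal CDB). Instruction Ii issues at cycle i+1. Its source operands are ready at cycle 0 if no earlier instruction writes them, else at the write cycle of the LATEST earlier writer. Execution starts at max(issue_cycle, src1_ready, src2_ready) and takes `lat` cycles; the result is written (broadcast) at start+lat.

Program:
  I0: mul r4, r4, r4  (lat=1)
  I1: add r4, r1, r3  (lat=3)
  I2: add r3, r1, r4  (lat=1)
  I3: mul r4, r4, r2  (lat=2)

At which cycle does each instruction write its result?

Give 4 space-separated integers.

Answer: 2 5 6 7

Derivation:
I0 mul r4: issue@1 deps=(None,None) exec_start@1 write@2
I1 add r4: issue@2 deps=(None,None) exec_start@2 write@5
I2 add r3: issue@3 deps=(None,1) exec_start@5 write@6
I3 mul r4: issue@4 deps=(1,None) exec_start@5 write@7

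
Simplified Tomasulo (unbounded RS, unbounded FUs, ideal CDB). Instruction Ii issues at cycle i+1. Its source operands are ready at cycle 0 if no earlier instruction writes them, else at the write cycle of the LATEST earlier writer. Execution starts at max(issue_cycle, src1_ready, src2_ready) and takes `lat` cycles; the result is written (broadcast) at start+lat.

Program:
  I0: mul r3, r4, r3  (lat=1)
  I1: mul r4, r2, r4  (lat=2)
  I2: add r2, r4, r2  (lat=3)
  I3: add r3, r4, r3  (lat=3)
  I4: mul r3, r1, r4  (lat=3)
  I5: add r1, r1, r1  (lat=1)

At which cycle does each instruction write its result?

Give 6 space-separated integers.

I0 mul r3: issue@1 deps=(None,None) exec_start@1 write@2
I1 mul r4: issue@2 deps=(None,None) exec_start@2 write@4
I2 add r2: issue@3 deps=(1,None) exec_start@4 write@7
I3 add r3: issue@4 deps=(1,0) exec_start@4 write@7
I4 mul r3: issue@5 deps=(None,1) exec_start@5 write@8
I5 add r1: issue@6 deps=(None,None) exec_start@6 write@7

Answer: 2 4 7 7 8 7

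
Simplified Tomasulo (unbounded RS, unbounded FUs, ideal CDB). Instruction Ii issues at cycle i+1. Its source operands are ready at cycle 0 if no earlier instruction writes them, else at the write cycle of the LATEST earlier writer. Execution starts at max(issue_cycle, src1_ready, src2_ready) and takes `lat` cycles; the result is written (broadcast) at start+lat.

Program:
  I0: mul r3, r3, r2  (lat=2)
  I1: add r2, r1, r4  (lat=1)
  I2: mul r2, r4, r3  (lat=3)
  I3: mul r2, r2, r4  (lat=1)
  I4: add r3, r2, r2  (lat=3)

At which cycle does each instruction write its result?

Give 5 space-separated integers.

Answer: 3 3 6 7 10

Derivation:
I0 mul r3: issue@1 deps=(None,None) exec_start@1 write@3
I1 add r2: issue@2 deps=(None,None) exec_start@2 write@3
I2 mul r2: issue@3 deps=(None,0) exec_start@3 write@6
I3 mul r2: issue@4 deps=(2,None) exec_start@6 write@7
I4 add r3: issue@5 deps=(3,3) exec_start@7 write@10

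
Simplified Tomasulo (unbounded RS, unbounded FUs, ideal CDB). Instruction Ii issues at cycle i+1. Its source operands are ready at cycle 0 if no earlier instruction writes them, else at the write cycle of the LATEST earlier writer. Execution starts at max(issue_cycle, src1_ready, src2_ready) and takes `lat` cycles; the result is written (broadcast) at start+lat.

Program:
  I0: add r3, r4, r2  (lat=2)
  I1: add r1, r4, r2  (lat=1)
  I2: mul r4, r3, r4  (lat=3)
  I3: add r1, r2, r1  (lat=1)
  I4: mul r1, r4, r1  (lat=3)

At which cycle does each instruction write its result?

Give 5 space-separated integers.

I0 add r3: issue@1 deps=(None,None) exec_start@1 write@3
I1 add r1: issue@2 deps=(None,None) exec_start@2 write@3
I2 mul r4: issue@3 deps=(0,None) exec_start@3 write@6
I3 add r1: issue@4 deps=(None,1) exec_start@4 write@5
I4 mul r1: issue@5 deps=(2,3) exec_start@6 write@9

Answer: 3 3 6 5 9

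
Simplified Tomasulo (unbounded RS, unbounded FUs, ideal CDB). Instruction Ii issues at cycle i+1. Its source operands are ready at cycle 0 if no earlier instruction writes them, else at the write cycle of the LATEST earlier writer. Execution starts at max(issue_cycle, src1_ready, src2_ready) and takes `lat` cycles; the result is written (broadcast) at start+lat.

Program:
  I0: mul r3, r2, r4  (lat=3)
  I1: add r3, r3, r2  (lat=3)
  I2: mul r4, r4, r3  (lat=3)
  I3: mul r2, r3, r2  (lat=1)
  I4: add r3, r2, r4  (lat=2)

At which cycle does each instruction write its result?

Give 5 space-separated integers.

I0 mul r3: issue@1 deps=(None,None) exec_start@1 write@4
I1 add r3: issue@2 deps=(0,None) exec_start@4 write@7
I2 mul r4: issue@3 deps=(None,1) exec_start@7 write@10
I3 mul r2: issue@4 deps=(1,None) exec_start@7 write@8
I4 add r3: issue@5 deps=(3,2) exec_start@10 write@12

Answer: 4 7 10 8 12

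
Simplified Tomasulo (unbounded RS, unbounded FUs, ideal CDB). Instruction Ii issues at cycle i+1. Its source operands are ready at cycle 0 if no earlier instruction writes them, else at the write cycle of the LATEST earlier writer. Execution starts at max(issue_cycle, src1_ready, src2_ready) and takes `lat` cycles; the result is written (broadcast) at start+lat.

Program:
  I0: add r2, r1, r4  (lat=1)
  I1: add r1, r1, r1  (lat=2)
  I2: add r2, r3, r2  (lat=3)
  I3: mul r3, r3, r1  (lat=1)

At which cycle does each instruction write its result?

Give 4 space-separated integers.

Answer: 2 4 6 5

Derivation:
I0 add r2: issue@1 deps=(None,None) exec_start@1 write@2
I1 add r1: issue@2 deps=(None,None) exec_start@2 write@4
I2 add r2: issue@3 deps=(None,0) exec_start@3 write@6
I3 mul r3: issue@4 deps=(None,1) exec_start@4 write@5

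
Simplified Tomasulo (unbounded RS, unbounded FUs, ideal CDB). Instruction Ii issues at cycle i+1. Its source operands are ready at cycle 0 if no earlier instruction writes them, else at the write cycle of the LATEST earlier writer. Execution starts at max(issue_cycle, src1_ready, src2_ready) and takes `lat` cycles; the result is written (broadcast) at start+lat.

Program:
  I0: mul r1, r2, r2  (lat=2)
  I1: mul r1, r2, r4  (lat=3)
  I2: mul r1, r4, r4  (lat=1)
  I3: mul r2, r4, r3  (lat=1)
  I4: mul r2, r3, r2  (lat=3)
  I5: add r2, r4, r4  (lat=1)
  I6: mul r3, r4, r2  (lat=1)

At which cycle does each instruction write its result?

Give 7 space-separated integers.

Answer: 3 5 4 5 8 7 8

Derivation:
I0 mul r1: issue@1 deps=(None,None) exec_start@1 write@3
I1 mul r1: issue@2 deps=(None,None) exec_start@2 write@5
I2 mul r1: issue@3 deps=(None,None) exec_start@3 write@4
I3 mul r2: issue@4 deps=(None,None) exec_start@4 write@5
I4 mul r2: issue@5 deps=(None,3) exec_start@5 write@8
I5 add r2: issue@6 deps=(None,None) exec_start@6 write@7
I6 mul r3: issue@7 deps=(None,5) exec_start@7 write@8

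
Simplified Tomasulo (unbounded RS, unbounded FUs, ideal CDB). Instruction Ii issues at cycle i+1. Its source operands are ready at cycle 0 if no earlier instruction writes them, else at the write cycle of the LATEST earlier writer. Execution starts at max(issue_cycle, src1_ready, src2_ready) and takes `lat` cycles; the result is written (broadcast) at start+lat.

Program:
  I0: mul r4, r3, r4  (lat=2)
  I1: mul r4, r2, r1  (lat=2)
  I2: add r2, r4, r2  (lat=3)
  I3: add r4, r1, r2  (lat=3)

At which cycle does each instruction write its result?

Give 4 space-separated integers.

I0 mul r4: issue@1 deps=(None,None) exec_start@1 write@3
I1 mul r4: issue@2 deps=(None,None) exec_start@2 write@4
I2 add r2: issue@3 deps=(1,None) exec_start@4 write@7
I3 add r4: issue@4 deps=(None,2) exec_start@7 write@10

Answer: 3 4 7 10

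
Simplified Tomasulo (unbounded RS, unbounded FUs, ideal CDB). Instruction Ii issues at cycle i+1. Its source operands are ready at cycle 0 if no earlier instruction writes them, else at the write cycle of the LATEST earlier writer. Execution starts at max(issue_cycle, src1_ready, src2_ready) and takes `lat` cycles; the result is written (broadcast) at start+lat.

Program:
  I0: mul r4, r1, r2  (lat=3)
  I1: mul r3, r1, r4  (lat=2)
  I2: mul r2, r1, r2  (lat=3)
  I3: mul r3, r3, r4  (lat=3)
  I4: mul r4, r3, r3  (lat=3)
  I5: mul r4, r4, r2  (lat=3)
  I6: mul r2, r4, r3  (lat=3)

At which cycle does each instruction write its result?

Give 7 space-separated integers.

I0 mul r4: issue@1 deps=(None,None) exec_start@1 write@4
I1 mul r3: issue@2 deps=(None,0) exec_start@4 write@6
I2 mul r2: issue@3 deps=(None,None) exec_start@3 write@6
I3 mul r3: issue@4 deps=(1,0) exec_start@6 write@9
I4 mul r4: issue@5 deps=(3,3) exec_start@9 write@12
I5 mul r4: issue@6 deps=(4,2) exec_start@12 write@15
I6 mul r2: issue@7 deps=(5,3) exec_start@15 write@18

Answer: 4 6 6 9 12 15 18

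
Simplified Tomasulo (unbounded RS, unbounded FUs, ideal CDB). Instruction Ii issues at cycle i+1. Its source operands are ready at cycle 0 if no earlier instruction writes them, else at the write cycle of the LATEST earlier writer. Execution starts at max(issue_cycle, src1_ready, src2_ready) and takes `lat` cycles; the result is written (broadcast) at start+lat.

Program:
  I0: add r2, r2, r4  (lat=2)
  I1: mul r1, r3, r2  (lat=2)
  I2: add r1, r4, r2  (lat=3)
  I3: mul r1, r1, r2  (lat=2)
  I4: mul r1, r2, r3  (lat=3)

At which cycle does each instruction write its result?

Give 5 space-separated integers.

Answer: 3 5 6 8 8

Derivation:
I0 add r2: issue@1 deps=(None,None) exec_start@1 write@3
I1 mul r1: issue@2 deps=(None,0) exec_start@3 write@5
I2 add r1: issue@3 deps=(None,0) exec_start@3 write@6
I3 mul r1: issue@4 deps=(2,0) exec_start@6 write@8
I4 mul r1: issue@5 deps=(0,None) exec_start@5 write@8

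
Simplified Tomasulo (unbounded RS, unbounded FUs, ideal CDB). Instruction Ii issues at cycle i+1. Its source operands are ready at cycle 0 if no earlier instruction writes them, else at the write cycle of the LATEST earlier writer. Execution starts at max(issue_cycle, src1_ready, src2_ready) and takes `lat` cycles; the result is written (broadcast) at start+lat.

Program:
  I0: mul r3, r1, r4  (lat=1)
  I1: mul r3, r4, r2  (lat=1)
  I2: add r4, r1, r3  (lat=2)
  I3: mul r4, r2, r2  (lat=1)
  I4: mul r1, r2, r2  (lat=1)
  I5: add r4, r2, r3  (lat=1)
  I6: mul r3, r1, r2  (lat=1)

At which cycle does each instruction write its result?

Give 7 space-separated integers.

Answer: 2 3 5 5 6 7 8

Derivation:
I0 mul r3: issue@1 deps=(None,None) exec_start@1 write@2
I1 mul r3: issue@2 deps=(None,None) exec_start@2 write@3
I2 add r4: issue@3 deps=(None,1) exec_start@3 write@5
I3 mul r4: issue@4 deps=(None,None) exec_start@4 write@5
I4 mul r1: issue@5 deps=(None,None) exec_start@5 write@6
I5 add r4: issue@6 deps=(None,1) exec_start@6 write@7
I6 mul r3: issue@7 deps=(4,None) exec_start@7 write@8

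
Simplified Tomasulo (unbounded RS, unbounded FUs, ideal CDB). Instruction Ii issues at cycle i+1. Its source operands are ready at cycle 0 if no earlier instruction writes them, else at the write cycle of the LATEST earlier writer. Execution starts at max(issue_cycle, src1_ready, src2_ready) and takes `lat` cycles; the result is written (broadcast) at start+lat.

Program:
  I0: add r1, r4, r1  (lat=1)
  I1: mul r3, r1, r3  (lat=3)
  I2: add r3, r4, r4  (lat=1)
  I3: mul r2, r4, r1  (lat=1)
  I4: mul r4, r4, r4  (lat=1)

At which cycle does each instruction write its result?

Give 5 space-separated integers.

Answer: 2 5 4 5 6

Derivation:
I0 add r1: issue@1 deps=(None,None) exec_start@1 write@2
I1 mul r3: issue@2 deps=(0,None) exec_start@2 write@5
I2 add r3: issue@3 deps=(None,None) exec_start@3 write@4
I3 mul r2: issue@4 deps=(None,0) exec_start@4 write@5
I4 mul r4: issue@5 deps=(None,None) exec_start@5 write@6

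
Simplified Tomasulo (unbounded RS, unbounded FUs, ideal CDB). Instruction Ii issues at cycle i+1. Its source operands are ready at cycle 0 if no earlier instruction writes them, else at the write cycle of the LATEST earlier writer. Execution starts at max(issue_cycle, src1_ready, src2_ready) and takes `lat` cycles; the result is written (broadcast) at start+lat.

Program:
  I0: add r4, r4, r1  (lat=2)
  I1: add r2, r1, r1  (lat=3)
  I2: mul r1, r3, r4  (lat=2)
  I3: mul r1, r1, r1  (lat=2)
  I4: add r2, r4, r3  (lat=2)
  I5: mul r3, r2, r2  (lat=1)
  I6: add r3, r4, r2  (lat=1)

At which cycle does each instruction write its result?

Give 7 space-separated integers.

Answer: 3 5 5 7 7 8 8

Derivation:
I0 add r4: issue@1 deps=(None,None) exec_start@1 write@3
I1 add r2: issue@2 deps=(None,None) exec_start@2 write@5
I2 mul r1: issue@3 deps=(None,0) exec_start@3 write@5
I3 mul r1: issue@4 deps=(2,2) exec_start@5 write@7
I4 add r2: issue@5 deps=(0,None) exec_start@5 write@7
I5 mul r3: issue@6 deps=(4,4) exec_start@7 write@8
I6 add r3: issue@7 deps=(0,4) exec_start@7 write@8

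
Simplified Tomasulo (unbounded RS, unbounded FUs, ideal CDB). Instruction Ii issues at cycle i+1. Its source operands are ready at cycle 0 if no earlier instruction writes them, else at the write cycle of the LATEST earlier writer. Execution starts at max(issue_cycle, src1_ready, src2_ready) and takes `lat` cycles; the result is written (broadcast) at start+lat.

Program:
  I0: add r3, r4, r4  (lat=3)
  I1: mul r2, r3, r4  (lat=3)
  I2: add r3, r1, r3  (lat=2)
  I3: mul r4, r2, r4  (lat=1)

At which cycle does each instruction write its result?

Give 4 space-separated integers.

Answer: 4 7 6 8

Derivation:
I0 add r3: issue@1 deps=(None,None) exec_start@1 write@4
I1 mul r2: issue@2 deps=(0,None) exec_start@4 write@7
I2 add r3: issue@3 deps=(None,0) exec_start@4 write@6
I3 mul r4: issue@4 deps=(1,None) exec_start@7 write@8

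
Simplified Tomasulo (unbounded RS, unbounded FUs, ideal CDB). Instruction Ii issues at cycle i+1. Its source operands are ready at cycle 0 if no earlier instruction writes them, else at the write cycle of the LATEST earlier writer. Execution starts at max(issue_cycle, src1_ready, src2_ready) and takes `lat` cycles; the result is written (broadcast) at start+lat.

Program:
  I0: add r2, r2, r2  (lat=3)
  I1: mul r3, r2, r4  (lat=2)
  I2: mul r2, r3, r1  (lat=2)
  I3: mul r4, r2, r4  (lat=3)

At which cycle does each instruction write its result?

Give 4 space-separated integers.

Answer: 4 6 8 11

Derivation:
I0 add r2: issue@1 deps=(None,None) exec_start@1 write@4
I1 mul r3: issue@2 deps=(0,None) exec_start@4 write@6
I2 mul r2: issue@3 deps=(1,None) exec_start@6 write@8
I3 mul r4: issue@4 deps=(2,None) exec_start@8 write@11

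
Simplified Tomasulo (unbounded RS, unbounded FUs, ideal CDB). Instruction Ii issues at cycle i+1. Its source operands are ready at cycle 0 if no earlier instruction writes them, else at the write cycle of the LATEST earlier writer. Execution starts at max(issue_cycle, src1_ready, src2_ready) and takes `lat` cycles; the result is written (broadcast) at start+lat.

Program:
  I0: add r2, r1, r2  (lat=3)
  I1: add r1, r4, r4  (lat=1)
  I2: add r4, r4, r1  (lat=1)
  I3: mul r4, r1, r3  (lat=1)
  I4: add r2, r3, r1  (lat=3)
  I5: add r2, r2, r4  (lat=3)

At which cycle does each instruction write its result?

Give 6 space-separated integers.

Answer: 4 3 4 5 8 11

Derivation:
I0 add r2: issue@1 deps=(None,None) exec_start@1 write@4
I1 add r1: issue@2 deps=(None,None) exec_start@2 write@3
I2 add r4: issue@3 deps=(None,1) exec_start@3 write@4
I3 mul r4: issue@4 deps=(1,None) exec_start@4 write@5
I4 add r2: issue@5 deps=(None,1) exec_start@5 write@8
I5 add r2: issue@6 deps=(4,3) exec_start@8 write@11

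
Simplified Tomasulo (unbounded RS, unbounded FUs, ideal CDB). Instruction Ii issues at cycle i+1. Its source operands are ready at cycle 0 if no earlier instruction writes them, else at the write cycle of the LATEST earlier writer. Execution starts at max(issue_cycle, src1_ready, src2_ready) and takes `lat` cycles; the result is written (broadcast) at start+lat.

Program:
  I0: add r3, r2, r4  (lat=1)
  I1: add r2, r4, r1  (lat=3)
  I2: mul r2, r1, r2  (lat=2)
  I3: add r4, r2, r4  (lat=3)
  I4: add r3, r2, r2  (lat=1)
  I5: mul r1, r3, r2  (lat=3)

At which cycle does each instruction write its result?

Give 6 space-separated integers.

Answer: 2 5 7 10 8 11

Derivation:
I0 add r3: issue@1 deps=(None,None) exec_start@1 write@2
I1 add r2: issue@2 deps=(None,None) exec_start@2 write@5
I2 mul r2: issue@3 deps=(None,1) exec_start@5 write@7
I3 add r4: issue@4 deps=(2,None) exec_start@7 write@10
I4 add r3: issue@5 deps=(2,2) exec_start@7 write@8
I5 mul r1: issue@6 deps=(4,2) exec_start@8 write@11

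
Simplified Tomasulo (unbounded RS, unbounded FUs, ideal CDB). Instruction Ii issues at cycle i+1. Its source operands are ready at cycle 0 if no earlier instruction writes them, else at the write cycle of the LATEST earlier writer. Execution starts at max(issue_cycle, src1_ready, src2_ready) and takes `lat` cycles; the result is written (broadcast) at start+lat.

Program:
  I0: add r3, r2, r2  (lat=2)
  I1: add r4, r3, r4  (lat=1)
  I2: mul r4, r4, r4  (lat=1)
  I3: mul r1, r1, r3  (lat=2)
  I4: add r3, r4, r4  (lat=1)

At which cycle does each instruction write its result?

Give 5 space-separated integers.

Answer: 3 4 5 6 6

Derivation:
I0 add r3: issue@1 deps=(None,None) exec_start@1 write@3
I1 add r4: issue@2 deps=(0,None) exec_start@3 write@4
I2 mul r4: issue@3 deps=(1,1) exec_start@4 write@5
I3 mul r1: issue@4 deps=(None,0) exec_start@4 write@6
I4 add r3: issue@5 deps=(2,2) exec_start@5 write@6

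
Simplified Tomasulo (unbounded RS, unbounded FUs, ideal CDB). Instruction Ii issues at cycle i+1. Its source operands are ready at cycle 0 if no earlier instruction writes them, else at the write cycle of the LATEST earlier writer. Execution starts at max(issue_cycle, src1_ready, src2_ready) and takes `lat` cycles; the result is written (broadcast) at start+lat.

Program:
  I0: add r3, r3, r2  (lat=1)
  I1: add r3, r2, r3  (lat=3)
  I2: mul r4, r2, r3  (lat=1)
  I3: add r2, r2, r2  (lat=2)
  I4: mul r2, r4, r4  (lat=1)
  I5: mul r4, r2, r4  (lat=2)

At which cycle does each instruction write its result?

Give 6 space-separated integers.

I0 add r3: issue@1 deps=(None,None) exec_start@1 write@2
I1 add r3: issue@2 deps=(None,0) exec_start@2 write@5
I2 mul r4: issue@3 deps=(None,1) exec_start@5 write@6
I3 add r2: issue@4 deps=(None,None) exec_start@4 write@6
I4 mul r2: issue@5 deps=(2,2) exec_start@6 write@7
I5 mul r4: issue@6 deps=(4,2) exec_start@7 write@9

Answer: 2 5 6 6 7 9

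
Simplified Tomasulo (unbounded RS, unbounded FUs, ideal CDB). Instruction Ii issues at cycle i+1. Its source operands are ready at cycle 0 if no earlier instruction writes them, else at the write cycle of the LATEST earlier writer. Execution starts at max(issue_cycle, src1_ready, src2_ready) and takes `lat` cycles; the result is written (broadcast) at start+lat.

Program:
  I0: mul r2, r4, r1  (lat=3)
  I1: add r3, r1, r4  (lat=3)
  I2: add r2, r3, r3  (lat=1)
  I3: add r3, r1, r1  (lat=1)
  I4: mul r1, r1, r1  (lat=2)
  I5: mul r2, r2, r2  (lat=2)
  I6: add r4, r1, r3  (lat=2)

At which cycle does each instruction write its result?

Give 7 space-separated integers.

I0 mul r2: issue@1 deps=(None,None) exec_start@1 write@4
I1 add r3: issue@2 deps=(None,None) exec_start@2 write@5
I2 add r2: issue@3 deps=(1,1) exec_start@5 write@6
I3 add r3: issue@4 deps=(None,None) exec_start@4 write@5
I4 mul r1: issue@5 deps=(None,None) exec_start@5 write@7
I5 mul r2: issue@6 deps=(2,2) exec_start@6 write@8
I6 add r4: issue@7 deps=(4,3) exec_start@7 write@9

Answer: 4 5 6 5 7 8 9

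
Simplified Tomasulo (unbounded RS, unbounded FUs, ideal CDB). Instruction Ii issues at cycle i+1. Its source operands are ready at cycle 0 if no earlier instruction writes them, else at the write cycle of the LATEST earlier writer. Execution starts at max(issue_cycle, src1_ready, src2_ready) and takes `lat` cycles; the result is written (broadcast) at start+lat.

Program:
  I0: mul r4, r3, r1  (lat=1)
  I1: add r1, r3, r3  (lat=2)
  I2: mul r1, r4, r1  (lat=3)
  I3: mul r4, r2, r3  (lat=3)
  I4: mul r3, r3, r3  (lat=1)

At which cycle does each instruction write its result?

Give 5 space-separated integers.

I0 mul r4: issue@1 deps=(None,None) exec_start@1 write@2
I1 add r1: issue@2 deps=(None,None) exec_start@2 write@4
I2 mul r1: issue@3 deps=(0,1) exec_start@4 write@7
I3 mul r4: issue@4 deps=(None,None) exec_start@4 write@7
I4 mul r3: issue@5 deps=(None,None) exec_start@5 write@6

Answer: 2 4 7 7 6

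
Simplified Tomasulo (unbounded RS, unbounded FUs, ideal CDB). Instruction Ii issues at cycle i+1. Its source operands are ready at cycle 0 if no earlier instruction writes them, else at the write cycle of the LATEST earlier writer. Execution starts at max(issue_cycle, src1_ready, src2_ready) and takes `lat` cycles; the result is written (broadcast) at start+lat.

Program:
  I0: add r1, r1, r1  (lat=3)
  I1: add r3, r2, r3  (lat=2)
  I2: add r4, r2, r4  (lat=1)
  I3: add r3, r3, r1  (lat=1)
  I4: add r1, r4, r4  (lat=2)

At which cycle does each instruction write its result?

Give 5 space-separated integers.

I0 add r1: issue@1 deps=(None,None) exec_start@1 write@4
I1 add r3: issue@2 deps=(None,None) exec_start@2 write@4
I2 add r4: issue@3 deps=(None,None) exec_start@3 write@4
I3 add r3: issue@4 deps=(1,0) exec_start@4 write@5
I4 add r1: issue@5 deps=(2,2) exec_start@5 write@7

Answer: 4 4 4 5 7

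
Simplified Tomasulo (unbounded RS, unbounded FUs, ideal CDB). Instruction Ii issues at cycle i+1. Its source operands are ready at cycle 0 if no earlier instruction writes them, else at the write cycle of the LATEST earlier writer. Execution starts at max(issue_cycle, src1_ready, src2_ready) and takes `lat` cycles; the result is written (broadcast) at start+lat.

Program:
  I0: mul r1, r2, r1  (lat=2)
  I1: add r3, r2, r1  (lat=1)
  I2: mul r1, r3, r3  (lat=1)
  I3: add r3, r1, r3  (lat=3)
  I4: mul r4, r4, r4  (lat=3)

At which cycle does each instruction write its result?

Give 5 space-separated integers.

Answer: 3 4 5 8 8

Derivation:
I0 mul r1: issue@1 deps=(None,None) exec_start@1 write@3
I1 add r3: issue@2 deps=(None,0) exec_start@3 write@4
I2 mul r1: issue@3 deps=(1,1) exec_start@4 write@5
I3 add r3: issue@4 deps=(2,1) exec_start@5 write@8
I4 mul r4: issue@5 deps=(None,None) exec_start@5 write@8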